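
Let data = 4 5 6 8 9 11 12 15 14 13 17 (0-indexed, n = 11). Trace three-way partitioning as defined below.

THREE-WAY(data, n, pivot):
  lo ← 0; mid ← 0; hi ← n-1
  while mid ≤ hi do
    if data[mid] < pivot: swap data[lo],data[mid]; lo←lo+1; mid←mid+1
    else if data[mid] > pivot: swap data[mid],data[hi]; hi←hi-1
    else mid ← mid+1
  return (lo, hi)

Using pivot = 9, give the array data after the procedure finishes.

lo=0 mid=0 hi=10
4<9: swap(0,0), lo=1 mid=1 ⇒ 4 5 6 8 9 11 12 15 14 13 17
5<9: swap(1,1), lo=2 mid=2 ⇒ 4 5 6 8 9 11 12 15 14 13 17
6<9: swap(2,2), lo=3 mid=3 ⇒ 4 5 6 8 9 11 12 15 14 13 17
8<9: swap(3,3), lo=4 mid=4 ⇒ 4 5 6 8 9 11 12 15 14 13 17
9=9: mid=5
11>9: swap(5,10), hi=9 ⇒ 4 5 6 8 9 17 12 15 14 13 11
17>9: swap(5,9), hi=8 ⇒ 4 5 6 8 9 13 12 15 14 17 11
13>9: swap(5,8), hi=7 ⇒ 4 5 6 8 9 14 12 15 13 17 11
14>9: swap(5,7), hi=6 ⇒ 4 5 6 8 9 15 12 14 13 17 11
15>9: swap(5,6), hi=5 ⇒ 4 5 6 8 9 12 15 14 13 17 11
12>9: swap(5,5), hi=4 ⇒ 4 5 6 8 9 12 15 14 13 17 11
done. lo=4 hi=4; data=4 5 6 8 9 12 15 14 13 17 11

4 5 6 8 9 12 15 14 13 17 11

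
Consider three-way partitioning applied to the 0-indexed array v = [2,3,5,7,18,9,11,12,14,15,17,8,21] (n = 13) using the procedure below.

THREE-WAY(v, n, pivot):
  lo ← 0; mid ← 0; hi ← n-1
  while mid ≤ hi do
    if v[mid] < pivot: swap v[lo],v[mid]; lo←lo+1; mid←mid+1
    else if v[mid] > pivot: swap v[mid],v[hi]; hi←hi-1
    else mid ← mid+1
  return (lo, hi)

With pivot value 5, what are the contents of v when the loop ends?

lo=0 mid=0 hi=12
2<5: swap(0,0), lo=1 mid=1 ⇒ [2,3,5,7,18,9,11,12,14,15,17,8,21]
3<5: swap(1,1), lo=2 mid=2 ⇒ [2,3,5,7,18,9,11,12,14,15,17,8,21]
5=5: mid=3
7>5: swap(3,12), hi=11 ⇒ [2,3,5,21,18,9,11,12,14,15,17,8,7]
21>5: swap(3,11), hi=10 ⇒ [2,3,5,8,18,9,11,12,14,15,17,21,7]
8>5: swap(3,10), hi=9 ⇒ [2,3,5,17,18,9,11,12,14,15,8,21,7]
17>5: swap(3,9), hi=8 ⇒ [2,3,5,15,18,9,11,12,14,17,8,21,7]
15>5: swap(3,8), hi=7 ⇒ [2,3,5,14,18,9,11,12,15,17,8,21,7]
14>5: swap(3,7), hi=6 ⇒ [2,3,5,12,18,9,11,14,15,17,8,21,7]
12>5: swap(3,6), hi=5 ⇒ [2,3,5,11,18,9,12,14,15,17,8,21,7]
11>5: swap(3,5), hi=4 ⇒ [2,3,5,9,18,11,12,14,15,17,8,21,7]
9>5: swap(3,4), hi=3 ⇒ [2,3,5,18,9,11,12,14,15,17,8,21,7]
18>5: swap(3,3), hi=2 ⇒ [2,3,5,18,9,11,12,14,15,17,8,21,7]
done. lo=2 hi=2; v=[2,3,5,18,9,11,12,14,15,17,8,21,7]

[2,3,5,18,9,11,12,14,15,17,8,21,7]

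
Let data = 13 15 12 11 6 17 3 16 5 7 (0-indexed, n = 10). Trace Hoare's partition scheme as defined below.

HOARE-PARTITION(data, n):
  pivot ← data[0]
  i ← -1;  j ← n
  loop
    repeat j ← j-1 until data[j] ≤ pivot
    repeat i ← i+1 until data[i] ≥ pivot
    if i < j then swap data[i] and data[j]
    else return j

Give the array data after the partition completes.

pivot=13
j stops at 9 (7), i stops at 0 (13); swap ⇒ 7 15 12 11 6 17 3 16 5 13
j stops at 8 (5), i stops at 1 (15); swap ⇒ 7 5 12 11 6 17 3 16 15 13
j stops at 6 (3), i stops at 5 (17); swap ⇒ 7 5 12 11 6 3 17 16 15 13
j stops at 5, i stops at 6; i≥j ⇒ return 5. data=7 5 12 11 6 3 17 16 15 13

7 5 12 11 6 3 17 16 15 13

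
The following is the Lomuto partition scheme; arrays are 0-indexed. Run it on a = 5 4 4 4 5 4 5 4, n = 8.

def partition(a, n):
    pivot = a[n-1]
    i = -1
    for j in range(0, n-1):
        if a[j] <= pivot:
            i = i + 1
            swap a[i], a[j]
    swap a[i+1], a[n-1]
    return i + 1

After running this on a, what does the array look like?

pivot = a[7] = 4; i = -1
j=0: a[0]=5 > 4 → no swap
j=1: a[1]=4 ≤ 4 → i=0, swap a[0],a[1] → 4 5 4 4 5 4 5 4
j=2: a[2]=4 ≤ 4 → i=1, swap a[1],a[2] → 4 4 5 4 5 4 5 4
j=3: a[3]=4 ≤ 4 → i=2, swap a[2],a[3] → 4 4 4 5 5 4 5 4
j=4: a[4]=5 > 4 → no swap
j=5: a[5]=4 ≤ 4 → i=3, swap a[3],a[5] → 4 4 4 4 5 5 5 4
j=6: a[6]=5 > 4 → no swap
final swap a[4],a[7] → 4 4 4 4 4 5 5 5; return 4

4 4 4 4 4 5 5 5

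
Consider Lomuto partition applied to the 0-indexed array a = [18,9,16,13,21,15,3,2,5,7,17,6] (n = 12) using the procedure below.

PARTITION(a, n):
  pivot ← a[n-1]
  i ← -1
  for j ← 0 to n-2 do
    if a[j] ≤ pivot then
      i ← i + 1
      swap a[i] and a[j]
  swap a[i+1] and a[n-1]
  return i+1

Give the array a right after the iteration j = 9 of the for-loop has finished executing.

[3,2,5,13,21,15,18,9,16,7,17,6]

pivot=6, i=-1
j=0: 18>6, skip
j=1: 9>6, skip
j=2: 16>6, skip
j=3: 13>6, skip
j=4: 21>6, skip
j=5: 15>6, skip
j=6: 3≤6, i=0, swap(0,6) ⇒ [3,9,16,13,21,15,18,2,5,7,17,6]
j=7: 2≤6, i=1, swap(1,7) ⇒ [3,2,16,13,21,15,18,9,5,7,17,6]
j=8: 5≤6, i=2, swap(2,8) ⇒ [3,2,5,13,21,15,18,9,16,7,17,6]
j=9: 7>6, skip
(after j=9) a = [3,2,5,13,21,15,18,9,16,7,17,6]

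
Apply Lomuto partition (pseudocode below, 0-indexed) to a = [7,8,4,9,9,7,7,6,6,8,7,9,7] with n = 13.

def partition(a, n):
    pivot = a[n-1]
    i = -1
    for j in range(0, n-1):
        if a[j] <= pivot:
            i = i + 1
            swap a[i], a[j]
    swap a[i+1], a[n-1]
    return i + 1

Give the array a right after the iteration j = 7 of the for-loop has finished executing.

[7,4,7,7,6,8,9,9,6,8,7,9,7]

pivot = a[12] = 7; i = -1
j=0: a[0]=7 ≤ 7 → i=0, swap a[0],a[0] (no change) → [7,8,4,9,9,7,7,6,6,8,7,9,7]
j=1: a[1]=8 > 7 → no swap
j=2: a[2]=4 ≤ 7 → i=1, swap a[1],a[2] → [7,4,8,9,9,7,7,6,6,8,7,9,7]
j=3: a[3]=9 > 7 → no swap
j=4: a[4]=9 > 7 → no swap
j=5: a[5]=7 ≤ 7 → i=2, swap a[2],a[5] → [7,4,7,9,9,8,7,6,6,8,7,9,7]
j=6: a[6]=7 ≤ 7 → i=3, swap a[3],a[6] → [7,4,7,7,9,8,9,6,6,8,7,9,7]
j=7: a[7]=6 ≤ 7 → i=4, swap a[4],a[7] → [7,4,7,7,6,8,9,9,6,8,7,9,7]
(after j=7) a = [7,4,7,7,6,8,9,9,6,8,7,9,7]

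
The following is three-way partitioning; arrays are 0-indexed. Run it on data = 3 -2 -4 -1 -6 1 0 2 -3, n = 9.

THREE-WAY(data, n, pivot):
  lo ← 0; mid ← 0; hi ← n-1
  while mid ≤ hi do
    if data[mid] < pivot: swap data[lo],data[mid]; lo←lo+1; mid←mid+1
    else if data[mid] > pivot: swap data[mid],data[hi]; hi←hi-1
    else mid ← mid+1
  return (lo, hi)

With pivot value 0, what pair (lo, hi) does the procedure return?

(5, 5)

lo=0 mid=0 hi=8
3>0: swap(0,8), hi=7 ⇒ -3 -2 -4 -1 -6 1 0 2 3
-3<0: swap(0,0), lo=1 mid=1 ⇒ -3 -2 -4 -1 -6 1 0 2 3
-2<0: swap(1,1), lo=2 mid=2 ⇒ -3 -2 -4 -1 -6 1 0 2 3
-4<0: swap(2,2), lo=3 mid=3 ⇒ -3 -2 -4 -1 -6 1 0 2 3
-1<0: swap(3,3), lo=4 mid=4 ⇒ -3 -2 -4 -1 -6 1 0 2 3
-6<0: swap(4,4), lo=5 mid=5 ⇒ -3 -2 -4 -1 -6 1 0 2 3
1>0: swap(5,7), hi=6 ⇒ -3 -2 -4 -1 -6 2 0 1 3
2>0: swap(5,6), hi=5 ⇒ -3 -2 -4 -1 -6 0 2 1 3
0=0: mid=6
done. lo=5 hi=5; data=-3 -2 -4 -1 -6 0 2 1 3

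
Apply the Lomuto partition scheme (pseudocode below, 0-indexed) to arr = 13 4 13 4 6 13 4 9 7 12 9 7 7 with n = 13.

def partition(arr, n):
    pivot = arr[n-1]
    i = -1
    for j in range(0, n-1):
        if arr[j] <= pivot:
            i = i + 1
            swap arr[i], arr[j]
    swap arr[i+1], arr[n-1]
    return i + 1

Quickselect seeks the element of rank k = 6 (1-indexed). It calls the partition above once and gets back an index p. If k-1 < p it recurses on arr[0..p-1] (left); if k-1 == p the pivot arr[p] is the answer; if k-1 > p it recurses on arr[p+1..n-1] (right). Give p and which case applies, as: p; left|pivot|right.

6; left

pivot=7, i=-1
j=0: 13>7, skip
j=1: 4≤7, i=0, swap(0,1) ⇒ 4 13 13 4 6 13 4 9 7 12 9 7 7
j=2: 13>7, skip
j=3: 4≤7, i=1, swap(1,3) ⇒ 4 4 13 13 6 13 4 9 7 12 9 7 7
j=4: 6≤7, i=2, swap(2,4) ⇒ 4 4 6 13 13 13 4 9 7 12 9 7 7
j=5: 13>7, skip
j=6: 4≤7, i=3, swap(3,6) ⇒ 4 4 6 4 13 13 13 9 7 12 9 7 7
j=7: 9>7, skip
j=8: 7≤7, i=4, swap(4,8) ⇒ 4 4 6 4 7 13 13 9 13 12 9 7 7
j=9: 12>7, skip
j=10: 9>7, skip
j=11: 7≤7, i=5, swap(5,11) ⇒ 4 4 6 4 7 7 13 9 13 12 9 13 7
swap(6,12) ⇒ 4 4 6 4 7 7 7 9 13 12 9 13 13; return 6
p = 6; k-1 = 5 < 6 ⇒ left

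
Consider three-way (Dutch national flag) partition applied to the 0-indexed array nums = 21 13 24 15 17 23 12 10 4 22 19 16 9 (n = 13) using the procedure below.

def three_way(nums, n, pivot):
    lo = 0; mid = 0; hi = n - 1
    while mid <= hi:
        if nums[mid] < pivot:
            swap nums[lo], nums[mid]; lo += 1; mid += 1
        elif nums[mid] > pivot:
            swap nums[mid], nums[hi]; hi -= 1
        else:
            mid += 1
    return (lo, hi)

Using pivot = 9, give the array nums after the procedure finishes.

4 9 15 17 23 12 10 24 22 19 16 13 21

lo=0 mid=0 hi=12
21>9: swap(0,12), hi=11 ⇒ 9 13 24 15 17 23 12 10 4 22 19 16 21
9=9: mid=1
13>9: swap(1,11), hi=10 ⇒ 9 16 24 15 17 23 12 10 4 22 19 13 21
16>9: swap(1,10), hi=9 ⇒ 9 19 24 15 17 23 12 10 4 22 16 13 21
19>9: swap(1,9), hi=8 ⇒ 9 22 24 15 17 23 12 10 4 19 16 13 21
22>9: swap(1,8), hi=7 ⇒ 9 4 24 15 17 23 12 10 22 19 16 13 21
4<9: swap(0,1), lo=1 mid=2 ⇒ 4 9 24 15 17 23 12 10 22 19 16 13 21
24>9: swap(2,7), hi=6 ⇒ 4 9 10 15 17 23 12 24 22 19 16 13 21
10>9: swap(2,6), hi=5 ⇒ 4 9 12 15 17 23 10 24 22 19 16 13 21
12>9: swap(2,5), hi=4 ⇒ 4 9 23 15 17 12 10 24 22 19 16 13 21
23>9: swap(2,4), hi=3 ⇒ 4 9 17 15 23 12 10 24 22 19 16 13 21
17>9: swap(2,3), hi=2 ⇒ 4 9 15 17 23 12 10 24 22 19 16 13 21
15>9: swap(2,2), hi=1 ⇒ 4 9 15 17 23 12 10 24 22 19 16 13 21
done. lo=1 hi=1; nums=4 9 15 17 23 12 10 24 22 19 16 13 21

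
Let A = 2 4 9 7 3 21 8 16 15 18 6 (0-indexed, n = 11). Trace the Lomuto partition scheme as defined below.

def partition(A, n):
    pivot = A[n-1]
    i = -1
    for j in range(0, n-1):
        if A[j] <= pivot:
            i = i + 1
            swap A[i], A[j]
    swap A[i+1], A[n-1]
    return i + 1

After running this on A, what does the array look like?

pivot = A[10] = 6; i = -1
j=0: A[0]=2 ≤ 6 → i=0, swap A[0],A[0] (no change) → 2 4 9 7 3 21 8 16 15 18 6
j=1: A[1]=4 ≤ 6 → i=1, swap A[1],A[1] (no change) → 2 4 9 7 3 21 8 16 15 18 6
j=2: A[2]=9 > 6 → no swap
j=3: A[3]=7 > 6 → no swap
j=4: A[4]=3 ≤ 6 → i=2, swap A[2],A[4] → 2 4 3 7 9 21 8 16 15 18 6
j=5: A[5]=21 > 6 → no swap
j=6: A[6]=8 > 6 → no swap
j=7: A[7]=16 > 6 → no swap
j=8: A[8]=15 > 6 → no swap
j=9: A[9]=18 > 6 → no swap
final swap A[3],A[10] → 2 4 3 6 9 21 8 16 15 18 7; return 3

2 4 3 6 9 21 8 16 15 18 7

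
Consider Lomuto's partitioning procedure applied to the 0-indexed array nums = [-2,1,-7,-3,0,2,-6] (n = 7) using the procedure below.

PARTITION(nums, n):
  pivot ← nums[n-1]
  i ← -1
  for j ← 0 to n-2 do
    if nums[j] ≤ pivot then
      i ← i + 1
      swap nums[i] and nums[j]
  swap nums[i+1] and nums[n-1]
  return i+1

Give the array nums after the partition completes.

pivot = nums[6] = -6; i = -1
j=0: nums[0]=-2 > -6 → no swap
j=1: nums[1]=1 > -6 → no swap
j=2: nums[2]=-7 ≤ -6 → i=0, swap nums[0],nums[2] → [-7,1,-2,-3,0,2,-6]
j=3: nums[3]=-3 > -6 → no swap
j=4: nums[4]=0 > -6 → no swap
j=5: nums[5]=2 > -6 → no swap
final swap nums[1],nums[6] → [-7,-6,-2,-3,0,2,1]; return 1

[-7,-6,-2,-3,0,2,1]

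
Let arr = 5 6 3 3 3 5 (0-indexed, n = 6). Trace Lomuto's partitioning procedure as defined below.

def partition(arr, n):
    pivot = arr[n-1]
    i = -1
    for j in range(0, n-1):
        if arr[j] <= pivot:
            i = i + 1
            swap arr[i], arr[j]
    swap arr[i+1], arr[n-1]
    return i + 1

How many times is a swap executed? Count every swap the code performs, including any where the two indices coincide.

5

pivot=5, i=-1
j=0: 5≤5, i=0, swap(0,0) ⇒ 5 6 3 3 3 5
j=1: 6>5, skip
j=2: 3≤5, i=1, swap(1,2) ⇒ 5 3 6 3 3 5
j=3: 3≤5, i=2, swap(2,3) ⇒ 5 3 3 6 3 5
j=4: 3≤5, i=3, swap(3,4) ⇒ 5 3 3 3 6 5
swap(4,5) ⇒ 5 3 3 3 5 6; return 4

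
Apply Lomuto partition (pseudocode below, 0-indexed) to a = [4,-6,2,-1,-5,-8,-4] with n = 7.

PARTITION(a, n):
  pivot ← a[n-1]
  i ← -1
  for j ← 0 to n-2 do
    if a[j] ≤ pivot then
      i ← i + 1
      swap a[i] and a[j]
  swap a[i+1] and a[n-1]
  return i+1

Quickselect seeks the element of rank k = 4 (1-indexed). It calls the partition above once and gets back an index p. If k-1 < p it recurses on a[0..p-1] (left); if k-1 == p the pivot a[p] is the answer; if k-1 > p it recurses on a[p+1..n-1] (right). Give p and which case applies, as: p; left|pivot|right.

3; pivot

pivot=-4, i=-1
j=0: 4>-4, skip
j=1: -6≤-4, i=0, swap(0,1) ⇒ [-6,4,2,-1,-5,-8,-4]
j=2: 2>-4, skip
j=3: -1>-4, skip
j=4: -5≤-4, i=1, swap(1,4) ⇒ [-6,-5,2,-1,4,-8,-4]
j=5: -8≤-4, i=2, swap(2,5) ⇒ [-6,-5,-8,-1,4,2,-4]
swap(3,6) ⇒ [-6,-5,-8,-4,4,2,-1]; return 3
p = 3; k-1 = 3 == 3 ⇒ pivot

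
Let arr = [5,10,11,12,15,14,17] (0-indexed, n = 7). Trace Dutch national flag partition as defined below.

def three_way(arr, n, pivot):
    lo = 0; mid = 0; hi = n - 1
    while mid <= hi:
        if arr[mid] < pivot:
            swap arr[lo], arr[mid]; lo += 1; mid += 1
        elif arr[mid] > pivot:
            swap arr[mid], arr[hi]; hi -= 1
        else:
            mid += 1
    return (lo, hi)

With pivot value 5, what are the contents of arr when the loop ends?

lo=0 mid=0 hi=6
5=5: mid=1
10>5: swap(1,6), hi=5 ⇒ [5,17,11,12,15,14,10]
17>5: swap(1,5), hi=4 ⇒ [5,14,11,12,15,17,10]
14>5: swap(1,4), hi=3 ⇒ [5,15,11,12,14,17,10]
15>5: swap(1,3), hi=2 ⇒ [5,12,11,15,14,17,10]
12>5: swap(1,2), hi=1 ⇒ [5,11,12,15,14,17,10]
11>5: swap(1,1), hi=0 ⇒ [5,11,12,15,14,17,10]
done. lo=0 hi=0; arr=[5,11,12,15,14,17,10]

[5,11,12,15,14,17,10]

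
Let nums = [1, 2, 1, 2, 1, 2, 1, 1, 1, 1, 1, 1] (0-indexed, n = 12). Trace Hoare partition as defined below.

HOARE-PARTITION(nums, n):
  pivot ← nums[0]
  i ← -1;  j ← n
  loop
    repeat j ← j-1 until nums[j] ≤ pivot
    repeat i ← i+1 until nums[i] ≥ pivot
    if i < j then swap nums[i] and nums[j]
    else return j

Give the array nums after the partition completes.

[1, 1, 1, 1, 1, 1, 2, 1, 2, 1, 2, 1]

pivot = nums[0] = 1; i = -1, j = 12
j→11 (nums[11]=1≤1), i→0 (nums[0]=1≥1); i<j, swap → [1, 2, 1, 2, 1, 2, 1, 1, 1, 1, 1, 1]
j→10 (nums[10]=1≤1), i→1 (nums[1]=2≥1); i<j, swap → [1, 1, 1, 2, 1, 2, 1, 1, 1, 1, 2, 1]
j→9 (nums[9]=1≤1), i→2 (nums[2]=1≥1); i<j, swap → [1, 1, 1, 2, 1, 2, 1, 1, 1, 1, 2, 1]
j→8 (nums[8]=1≤1), i→3 (nums[3]=2≥1); i<j, swap → [1, 1, 1, 1, 1, 2, 1, 1, 2, 1, 2, 1]
j→7 (nums[7]=1≤1), i→4 (nums[4]=1≥1); i<j, swap → [1, 1, 1, 1, 1, 2, 1, 1, 2, 1, 2, 1]
j→6 (nums[6]=1≤1), i→5 (nums[5]=2≥1); i<j, swap → [1, 1, 1, 1, 1, 1, 2, 1, 2, 1, 2, 1]
j→5, i→6; i≥j, return j=5. nums = [1, 1, 1, 1, 1, 1, 2, 1, 2, 1, 2, 1]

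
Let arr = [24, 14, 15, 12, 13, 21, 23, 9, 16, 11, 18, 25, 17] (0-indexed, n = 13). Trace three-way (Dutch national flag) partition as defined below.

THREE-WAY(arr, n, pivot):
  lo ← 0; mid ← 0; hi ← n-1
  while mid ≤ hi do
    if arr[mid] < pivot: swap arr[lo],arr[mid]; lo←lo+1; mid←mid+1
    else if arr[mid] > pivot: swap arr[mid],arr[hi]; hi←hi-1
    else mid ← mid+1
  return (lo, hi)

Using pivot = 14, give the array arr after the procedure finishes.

[11, 9, 12, 13, 14, 23, 21, 16, 15, 18, 25, 17, 24]

lo=0 mid=0 hi=12
24>14: swap(0,12), hi=11 ⇒ [17, 14, 15, 12, 13, 21, 23, 9, 16, 11, 18, 25, 24]
17>14: swap(0,11), hi=10 ⇒ [25, 14, 15, 12, 13, 21, 23, 9, 16, 11, 18, 17, 24]
25>14: swap(0,10), hi=9 ⇒ [18, 14, 15, 12, 13, 21, 23, 9, 16, 11, 25, 17, 24]
18>14: swap(0,9), hi=8 ⇒ [11, 14, 15, 12, 13, 21, 23, 9, 16, 18, 25, 17, 24]
11<14: swap(0,0), lo=1 mid=1 ⇒ [11, 14, 15, 12, 13, 21, 23, 9, 16, 18, 25, 17, 24]
14=14: mid=2
15>14: swap(2,8), hi=7 ⇒ [11, 14, 16, 12, 13, 21, 23, 9, 15, 18, 25, 17, 24]
16>14: swap(2,7), hi=6 ⇒ [11, 14, 9, 12, 13, 21, 23, 16, 15, 18, 25, 17, 24]
9<14: swap(1,2), lo=2 mid=3 ⇒ [11, 9, 14, 12, 13, 21, 23, 16, 15, 18, 25, 17, 24]
12<14: swap(2,3), lo=3 mid=4 ⇒ [11, 9, 12, 14, 13, 21, 23, 16, 15, 18, 25, 17, 24]
13<14: swap(3,4), lo=4 mid=5 ⇒ [11, 9, 12, 13, 14, 21, 23, 16, 15, 18, 25, 17, 24]
21>14: swap(5,6), hi=5 ⇒ [11, 9, 12, 13, 14, 23, 21, 16, 15, 18, 25, 17, 24]
23>14: swap(5,5), hi=4 ⇒ [11, 9, 12, 13, 14, 23, 21, 16, 15, 18, 25, 17, 24]
done. lo=4 hi=4; arr=[11, 9, 12, 13, 14, 23, 21, 16, 15, 18, 25, 17, 24]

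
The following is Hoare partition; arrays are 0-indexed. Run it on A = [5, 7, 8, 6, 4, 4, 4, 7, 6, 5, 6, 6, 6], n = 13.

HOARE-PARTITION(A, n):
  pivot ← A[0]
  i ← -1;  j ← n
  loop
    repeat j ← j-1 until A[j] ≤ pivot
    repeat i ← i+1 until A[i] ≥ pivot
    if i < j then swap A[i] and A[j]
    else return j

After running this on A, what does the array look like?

pivot=5
j stops at 9 (5), i stops at 0 (5); swap ⇒ [5, 7, 8, 6, 4, 4, 4, 7, 6, 5, 6, 6, 6]
j stops at 6 (4), i stops at 1 (7); swap ⇒ [5, 4, 8, 6, 4, 4, 7, 7, 6, 5, 6, 6, 6]
j stops at 5 (4), i stops at 2 (8); swap ⇒ [5, 4, 4, 6, 4, 8, 7, 7, 6, 5, 6, 6, 6]
j stops at 4 (4), i stops at 3 (6); swap ⇒ [5, 4, 4, 4, 6, 8, 7, 7, 6, 5, 6, 6, 6]
j stops at 3, i stops at 4; i≥j ⇒ return 3. A=[5, 4, 4, 4, 6, 8, 7, 7, 6, 5, 6, 6, 6]

[5, 4, 4, 4, 6, 8, 7, 7, 6, 5, 6, 6, 6]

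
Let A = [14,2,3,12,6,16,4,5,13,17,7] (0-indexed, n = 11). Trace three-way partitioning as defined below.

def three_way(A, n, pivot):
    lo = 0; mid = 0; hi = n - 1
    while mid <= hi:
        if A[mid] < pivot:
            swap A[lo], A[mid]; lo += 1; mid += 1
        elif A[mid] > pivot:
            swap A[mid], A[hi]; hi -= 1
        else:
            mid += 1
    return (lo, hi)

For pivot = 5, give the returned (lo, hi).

lo=0 mid=0 hi=10
14>5: swap(0,10), hi=9 ⇒ [7,2,3,12,6,16,4,5,13,17,14]
7>5: swap(0,9), hi=8 ⇒ [17,2,3,12,6,16,4,5,13,7,14]
17>5: swap(0,8), hi=7 ⇒ [13,2,3,12,6,16,4,5,17,7,14]
13>5: swap(0,7), hi=6 ⇒ [5,2,3,12,6,16,4,13,17,7,14]
5=5: mid=1
2<5: swap(0,1), lo=1 mid=2 ⇒ [2,5,3,12,6,16,4,13,17,7,14]
3<5: swap(1,2), lo=2 mid=3 ⇒ [2,3,5,12,6,16,4,13,17,7,14]
12>5: swap(3,6), hi=5 ⇒ [2,3,5,4,6,16,12,13,17,7,14]
4<5: swap(2,3), lo=3 mid=4 ⇒ [2,3,4,5,6,16,12,13,17,7,14]
6>5: swap(4,5), hi=4 ⇒ [2,3,4,5,16,6,12,13,17,7,14]
16>5: swap(4,4), hi=3 ⇒ [2,3,4,5,16,6,12,13,17,7,14]
done. lo=3 hi=3; A=[2,3,4,5,16,6,12,13,17,7,14]

(3, 3)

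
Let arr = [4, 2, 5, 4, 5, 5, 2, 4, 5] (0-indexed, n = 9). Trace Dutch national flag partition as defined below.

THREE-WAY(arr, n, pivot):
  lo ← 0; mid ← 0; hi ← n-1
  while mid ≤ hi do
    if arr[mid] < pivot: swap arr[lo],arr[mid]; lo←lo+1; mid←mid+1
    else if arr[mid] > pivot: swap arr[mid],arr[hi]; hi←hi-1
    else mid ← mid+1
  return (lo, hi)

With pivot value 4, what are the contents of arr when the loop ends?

[2, 2, 4, 4, 4, 5, 5, 5, 5]

pivot = 4; lo=0, mid=0, hi=8
arr[mid]=4=4: mid=1
arr[mid]=2<4: swap arr[0],arr[1]; lo=1,mid=2 → [2, 4, 5, 4, 5, 5, 2, 4, 5]
arr[mid]=5>4: swap arr[2],arr[8]; hi=7 → [2, 4, 5, 4, 5, 5, 2, 4, 5]
arr[mid]=5>4: swap arr[2],arr[7]; hi=6 → [2, 4, 4, 4, 5, 5, 2, 5, 5]
arr[mid]=4=4: mid=3
arr[mid]=4=4: mid=4
arr[mid]=5>4: swap arr[4],arr[6]; hi=5 → [2, 4, 4, 4, 2, 5, 5, 5, 5]
arr[mid]=2<4: swap arr[1],arr[4]; lo=2,mid=5 → [2, 2, 4, 4, 4, 5, 5, 5, 5]
arr[mid]=5>4: swap arr[5],arr[5]; hi=4 → [2, 2, 4, 4, 4, 5, 5, 5, 5]
end: lo=2, hi=4; arr = [2, 2, 4, 4, 4, 5, 5, 5, 5]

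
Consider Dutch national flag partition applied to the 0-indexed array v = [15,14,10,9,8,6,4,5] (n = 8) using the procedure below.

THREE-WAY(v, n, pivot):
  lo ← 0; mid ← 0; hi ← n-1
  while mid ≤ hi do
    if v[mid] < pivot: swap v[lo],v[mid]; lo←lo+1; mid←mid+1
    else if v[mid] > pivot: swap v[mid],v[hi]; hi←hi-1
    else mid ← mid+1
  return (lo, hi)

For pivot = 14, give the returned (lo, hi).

(6, 6)

pivot = 14; lo=0, mid=0, hi=7
v[mid]=15>14: swap v[0],v[7]; hi=6 → [5,14,10,9,8,6,4,15]
v[mid]=5<14: swap v[0],v[0]; lo=1,mid=1 → [5,14,10,9,8,6,4,15]
v[mid]=14=14: mid=2
v[mid]=10<14: swap v[1],v[2]; lo=2,mid=3 → [5,10,14,9,8,6,4,15]
v[mid]=9<14: swap v[2],v[3]; lo=3,mid=4 → [5,10,9,14,8,6,4,15]
v[mid]=8<14: swap v[3],v[4]; lo=4,mid=5 → [5,10,9,8,14,6,4,15]
v[mid]=6<14: swap v[4],v[5]; lo=5,mid=6 → [5,10,9,8,6,14,4,15]
v[mid]=4<14: swap v[5],v[6]; lo=6,mid=7 → [5,10,9,8,6,4,14,15]
end: lo=6, hi=6; v = [5,10,9,8,6,4,14,15]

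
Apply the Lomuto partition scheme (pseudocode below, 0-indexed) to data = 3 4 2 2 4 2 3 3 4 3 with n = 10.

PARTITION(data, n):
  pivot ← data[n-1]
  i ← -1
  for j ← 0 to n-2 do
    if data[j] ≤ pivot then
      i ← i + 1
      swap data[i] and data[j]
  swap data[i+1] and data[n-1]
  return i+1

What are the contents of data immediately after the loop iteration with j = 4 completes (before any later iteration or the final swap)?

3 2 2 4 4 2 3 3 4 3

pivot=3, i=-1
j=0: 3≤3, i=0, swap(0,0) ⇒ 3 4 2 2 4 2 3 3 4 3
j=1: 4>3, skip
j=2: 2≤3, i=1, swap(1,2) ⇒ 3 2 4 2 4 2 3 3 4 3
j=3: 2≤3, i=2, swap(2,3) ⇒ 3 2 2 4 4 2 3 3 4 3
j=4: 4>3, skip
(after j=4) data = 3 2 2 4 4 2 3 3 4 3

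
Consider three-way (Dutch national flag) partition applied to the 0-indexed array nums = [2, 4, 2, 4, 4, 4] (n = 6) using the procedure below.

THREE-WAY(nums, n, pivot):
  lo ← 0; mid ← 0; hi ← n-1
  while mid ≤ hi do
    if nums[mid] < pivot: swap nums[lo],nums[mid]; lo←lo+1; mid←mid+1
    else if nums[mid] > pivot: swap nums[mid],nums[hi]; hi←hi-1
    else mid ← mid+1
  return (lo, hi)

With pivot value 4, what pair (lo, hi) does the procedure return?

pivot = 4; lo=0, mid=0, hi=5
nums[mid]=2<4: swap nums[0],nums[0]; lo=1,mid=1 → [2, 4, 2, 4, 4, 4]
nums[mid]=4=4: mid=2
nums[mid]=2<4: swap nums[1],nums[2]; lo=2,mid=3 → [2, 2, 4, 4, 4, 4]
nums[mid]=4=4: mid=4
nums[mid]=4=4: mid=5
nums[mid]=4=4: mid=6
end: lo=2, hi=5; nums = [2, 2, 4, 4, 4, 4]

(2, 5)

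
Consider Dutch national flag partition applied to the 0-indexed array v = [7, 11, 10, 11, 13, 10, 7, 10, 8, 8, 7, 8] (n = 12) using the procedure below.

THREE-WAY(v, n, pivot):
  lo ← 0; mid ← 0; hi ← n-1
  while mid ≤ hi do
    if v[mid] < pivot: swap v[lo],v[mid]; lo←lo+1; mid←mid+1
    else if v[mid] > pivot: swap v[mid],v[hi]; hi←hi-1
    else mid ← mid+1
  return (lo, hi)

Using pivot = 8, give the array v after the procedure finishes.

lo=0 mid=0 hi=11
7<8: swap(0,0), lo=1 mid=1 ⇒ [7, 11, 10, 11, 13, 10, 7, 10, 8, 8, 7, 8]
11>8: swap(1,11), hi=10 ⇒ [7, 8, 10, 11, 13, 10, 7, 10, 8, 8, 7, 11]
8=8: mid=2
10>8: swap(2,10), hi=9 ⇒ [7, 8, 7, 11, 13, 10, 7, 10, 8, 8, 10, 11]
7<8: swap(1,2), lo=2 mid=3 ⇒ [7, 7, 8, 11, 13, 10, 7, 10, 8, 8, 10, 11]
11>8: swap(3,9), hi=8 ⇒ [7, 7, 8, 8, 13, 10, 7, 10, 8, 11, 10, 11]
8=8: mid=4
13>8: swap(4,8), hi=7 ⇒ [7, 7, 8, 8, 8, 10, 7, 10, 13, 11, 10, 11]
8=8: mid=5
10>8: swap(5,7), hi=6 ⇒ [7, 7, 8, 8, 8, 10, 7, 10, 13, 11, 10, 11]
10>8: swap(5,6), hi=5 ⇒ [7, 7, 8, 8, 8, 7, 10, 10, 13, 11, 10, 11]
7<8: swap(2,5), lo=3 mid=6 ⇒ [7, 7, 7, 8, 8, 8, 10, 10, 13, 11, 10, 11]
done. lo=3 hi=5; v=[7, 7, 7, 8, 8, 8, 10, 10, 13, 11, 10, 11]

[7, 7, 7, 8, 8, 8, 10, 10, 13, 11, 10, 11]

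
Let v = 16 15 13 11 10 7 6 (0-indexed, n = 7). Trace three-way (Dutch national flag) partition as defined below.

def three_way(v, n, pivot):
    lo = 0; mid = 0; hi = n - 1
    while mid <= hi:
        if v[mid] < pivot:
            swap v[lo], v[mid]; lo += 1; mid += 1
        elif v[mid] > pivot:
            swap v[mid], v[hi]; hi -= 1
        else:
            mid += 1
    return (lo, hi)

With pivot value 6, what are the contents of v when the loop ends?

6 13 11 10 7 15 16

pivot = 6; lo=0, mid=0, hi=6
v[mid]=16>6: swap v[0],v[6]; hi=5 → 6 15 13 11 10 7 16
v[mid]=6=6: mid=1
v[mid]=15>6: swap v[1],v[5]; hi=4 → 6 7 13 11 10 15 16
v[mid]=7>6: swap v[1],v[4]; hi=3 → 6 10 13 11 7 15 16
v[mid]=10>6: swap v[1],v[3]; hi=2 → 6 11 13 10 7 15 16
v[mid]=11>6: swap v[1],v[2]; hi=1 → 6 13 11 10 7 15 16
v[mid]=13>6: swap v[1],v[1]; hi=0 → 6 13 11 10 7 15 16
end: lo=0, hi=0; v = 6 13 11 10 7 15 16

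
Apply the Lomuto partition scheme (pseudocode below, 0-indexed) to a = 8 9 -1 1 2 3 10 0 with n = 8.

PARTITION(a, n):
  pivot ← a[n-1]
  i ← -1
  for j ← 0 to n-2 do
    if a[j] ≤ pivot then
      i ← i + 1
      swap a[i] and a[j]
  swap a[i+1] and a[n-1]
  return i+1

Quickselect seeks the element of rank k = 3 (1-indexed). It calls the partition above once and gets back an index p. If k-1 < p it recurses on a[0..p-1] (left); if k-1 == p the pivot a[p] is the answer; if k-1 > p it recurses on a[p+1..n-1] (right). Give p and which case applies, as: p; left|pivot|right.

pivot = a[7] = 0; i = -1
j=0: a[0]=8 > 0 → no swap
j=1: a[1]=9 > 0 → no swap
j=2: a[2]=-1 ≤ 0 → i=0, swap a[0],a[2] → -1 9 8 1 2 3 10 0
j=3: a[3]=1 > 0 → no swap
j=4: a[4]=2 > 0 → no swap
j=5: a[5]=3 > 0 → no swap
j=6: a[6]=10 > 0 → no swap
final swap a[1],a[7] → -1 0 8 1 2 3 10 9; return 1
p = 1; k-1 = 2 > 1 ⇒ right

1; right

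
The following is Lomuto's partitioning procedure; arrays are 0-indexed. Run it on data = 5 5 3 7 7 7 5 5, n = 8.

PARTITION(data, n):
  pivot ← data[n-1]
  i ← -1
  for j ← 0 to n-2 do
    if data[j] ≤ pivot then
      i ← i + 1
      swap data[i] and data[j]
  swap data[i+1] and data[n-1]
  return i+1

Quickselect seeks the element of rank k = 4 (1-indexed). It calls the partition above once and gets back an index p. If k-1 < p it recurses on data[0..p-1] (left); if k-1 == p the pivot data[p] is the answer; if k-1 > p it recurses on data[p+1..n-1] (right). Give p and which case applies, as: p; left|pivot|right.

4; left

pivot=5, i=-1
j=0: 5≤5, i=0, swap(0,0) ⇒ 5 5 3 7 7 7 5 5
j=1: 5≤5, i=1, swap(1,1) ⇒ 5 5 3 7 7 7 5 5
j=2: 3≤5, i=2, swap(2,2) ⇒ 5 5 3 7 7 7 5 5
j=3: 7>5, skip
j=4: 7>5, skip
j=5: 7>5, skip
j=6: 5≤5, i=3, swap(3,6) ⇒ 5 5 3 5 7 7 7 5
swap(4,7) ⇒ 5 5 3 5 5 7 7 7; return 4
p = 4; k-1 = 3 < 4 ⇒ left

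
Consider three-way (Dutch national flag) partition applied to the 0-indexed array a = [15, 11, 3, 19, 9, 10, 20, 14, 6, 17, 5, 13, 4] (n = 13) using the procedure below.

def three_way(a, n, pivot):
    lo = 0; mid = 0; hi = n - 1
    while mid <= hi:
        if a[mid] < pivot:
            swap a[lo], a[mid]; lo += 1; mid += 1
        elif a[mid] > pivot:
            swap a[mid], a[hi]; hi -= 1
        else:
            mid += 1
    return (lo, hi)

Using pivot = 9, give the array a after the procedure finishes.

[4, 5, 3, 6, 9, 20, 14, 10, 17, 19, 13, 11, 15]

pivot = 9; lo=0, mid=0, hi=12
a[mid]=15>9: swap a[0],a[12]; hi=11 → [4, 11, 3, 19, 9, 10, 20, 14, 6, 17, 5, 13, 15]
a[mid]=4<9: swap a[0],a[0]; lo=1,mid=1 → [4, 11, 3, 19, 9, 10, 20, 14, 6, 17, 5, 13, 15]
a[mid]=11>9: swap a[1],a[11]; hi=10 → [4, 13, 3, 19, 9, 10, 20, 14, 6, 17, 5, 11, 15]
a[mid]=13>9: swap a[1],a[10]; hi=9 → [4, 5, 3, 19, 9, 10, 20, 14, 6, 17, 13, 11, 15]
a[mid]=5<9: swap a[1],a[1]; lo=2,mid=2 → [4, 5, 3, 19, 9, 10, 20, 14, 6, 17, 13, 11, 15]
a[mid]=3<9: swap a[2],a[2]; lo=3,mid=3 → [4, 5, 3, 19, 9, 10, 20, 14, 6, 17, 13, 11, 15]
a[mid]=19>9: swap a[3],a[9]; hi=8 → [4, 5, 3, 17, 9, 10, 20, 14, 6, 19, 13, 11, 15]
a[mid]=17>9: swap a[3],a[8]; hi=7 → [4, 5, 3, 6, 9, 10, 20, 14, 17, 19, 13, 11, 15]
a[mid]=6<9: swap a[3],a[3]; lo=4,mid=4 → [4, 5, 3, 6, 9, 10, 20, 14, 17, 19, 13, 11, 15]
a[mid]=9=9: mid=5
a[mid]=10>9: swap a[5],a[7]; hi=6 → [4, 5, 3, 6, 9, 14, 20, 10, 17, 19, 13, 11, 15]
a[mid]=14>9: swap a[5],a[6]; hi=5 → [4, 5, 3, 6, 9, 20, 14, 10, 17, 19, 13, 11, 15]
a[mid]=20>9: swap a[5],a[5]; hi=4 → [4, 5, 3, 6, 9, 20, 14, 10, 17, 19, 13, 11, 15]
end: lo=4, hi=4; a = [4, 5, 3, 6, 9, 20, 14, 10, 17, 19, 13, 11, 15]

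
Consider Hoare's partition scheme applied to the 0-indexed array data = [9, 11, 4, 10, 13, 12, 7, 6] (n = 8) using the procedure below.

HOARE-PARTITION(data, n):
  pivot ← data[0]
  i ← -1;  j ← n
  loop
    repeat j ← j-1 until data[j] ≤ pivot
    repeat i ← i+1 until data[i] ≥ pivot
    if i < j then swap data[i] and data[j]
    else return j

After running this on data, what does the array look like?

pivot = data[0] = 9; i = -1, j = 8
j→7 (data[7]=6≤9), i→0 (data[0]=9≥9); i<j, swap → [6, 11, 4, 10, 13, 12, 7, 9]
j→6 (data[6]=7≤9), i→1 (data[1]=11≥9); i<j, swap → [6, 7, 4, 10, 13, 12, 11, 9]
j→2, i→3; i≥j, return j=2. data = [6, 7, 4, 10, 13, 12, 11, 9]

[6, 7, 4, 10, 13, 12, 11, 9]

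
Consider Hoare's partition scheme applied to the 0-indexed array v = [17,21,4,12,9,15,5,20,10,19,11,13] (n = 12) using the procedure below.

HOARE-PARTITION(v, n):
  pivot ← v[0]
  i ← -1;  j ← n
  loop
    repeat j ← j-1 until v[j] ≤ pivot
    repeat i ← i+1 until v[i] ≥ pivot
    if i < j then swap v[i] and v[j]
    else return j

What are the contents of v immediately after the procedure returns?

pivot = v[0] = 17; i = -1, j = 12
j→11 (v[11]=13≤17), i→0 (v[0]=17≥17); i<j, swap → [13,21,4,12,9,15,5,20,10,19,11,17]
j→10 (v[10]=11≤17), i→1 (v[1]=21≥17); i<j, swap → [13,11,4,12,9,15,5,20,10,19,21,17]
j→8 (v[8]=10≤17), i→7 (v[7]=20≥17); i<j, swap → [13,11,4,12,9,15,5,10,20,19,21,17]
j→7, i→8; i≥j, return j=7. v = [13,11,4,12,9,15,5,10,20,19,21,17]

[13,11,4,12,9,15,5,10,20,19,21,17]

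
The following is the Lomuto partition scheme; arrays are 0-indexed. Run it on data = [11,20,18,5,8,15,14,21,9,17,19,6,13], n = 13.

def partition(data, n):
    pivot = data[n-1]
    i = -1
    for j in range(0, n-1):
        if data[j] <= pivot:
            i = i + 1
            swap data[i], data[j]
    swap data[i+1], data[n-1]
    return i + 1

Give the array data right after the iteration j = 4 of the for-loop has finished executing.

pivot = data[12] = 13; i = -1
j=0: data[0]=11 ≤ 13 → i=0, swap data[0],data[0] (no change) → [11,20,18,5,8,15,14,21,9,17,19,6,13]
j=1: data[1]=20 > 13 → no swap
j=2: data[2]=18 > 13 → no swap
j=3: data[3]=5 ≤ 13 → i=1, swap data[1],data[3] → [11,5,18,20,8,15,14,21,9,17,19,6,13]
j=4: data[4]=8 ≤ 13 → i=2, swap data[2],data[4] → [11,5,8,20,18,15,14,21,9,17,19,6,13]
(after j=4) data = [11,5,8,20,18,15,14,21,9,17,19,6,13]

[11,5,8,20,18,15,14,21,9,17,19,6,13]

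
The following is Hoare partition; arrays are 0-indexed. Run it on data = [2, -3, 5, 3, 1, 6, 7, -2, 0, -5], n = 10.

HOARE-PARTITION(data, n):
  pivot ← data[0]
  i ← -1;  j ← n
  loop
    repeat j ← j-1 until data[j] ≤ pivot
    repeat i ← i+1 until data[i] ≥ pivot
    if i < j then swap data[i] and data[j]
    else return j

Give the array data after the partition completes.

pivot = data[0] = 2; i = -1, j = 10
j→9 (data[9]=-5≤2), i→0 (data[0]=2≥2); i<j, swap → [-5, -3, 5, 3, 1, 6, 7, -2, 0, 2]
j→8 (data[8]=0≤2), i→2 (data[2]=5≥2); i<j, swap → [-5, -3, 0, 3, 1, 6, 7, -2, 5, 2]
j→7 (data[7]=-2≤2), i→3 (data[3]=3≥2); i<j, swap → [-5, -3, 0, -2, 1, 6, 7, 3, 5, 2]
j→4, i→5; i≥j, return j=4. data = [-5, -3, 0, -2, 1, 6, 7, 3, 5, 2]

[-5, -3, 0, -2, 1, 6, 7, 3, 5, 2]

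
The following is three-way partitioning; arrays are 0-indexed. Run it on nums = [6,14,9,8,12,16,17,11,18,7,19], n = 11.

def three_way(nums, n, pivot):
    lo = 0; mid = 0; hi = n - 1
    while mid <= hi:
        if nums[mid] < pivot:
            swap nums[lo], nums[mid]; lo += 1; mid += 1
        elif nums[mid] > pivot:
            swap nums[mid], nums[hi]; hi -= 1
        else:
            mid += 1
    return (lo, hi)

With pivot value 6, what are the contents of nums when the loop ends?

pivot = 6; lo=0, mid=0, hi=10
nums[mid]=6=6: mid=1
nums[mid]=14>6: swap nums[1],nums[10]; hi=9 → [6,19,9,8,12,16,17,11,18,7,14]
nums[mid]=19>6: swap nums[1],nums[9]; hi=8 → [6,7,9,8,12,16,17,11,18,19,14]
nums[mid]=7>6: swap nums[1],nums[8]; hi=7 → [6,18,9,8,12,16,17,11,7,19,14]
nums[mid]=18>6: swap nums[1],nums[7]; hi=6 → [6,11,9,8,12,16,17,18,7,19,14]
nums[mid]=11>6: swap nums[1],nums[6]; hi=5 → [6,17,9,8,12,16,11,18,7,19,14]
nums[mid]=17>6: swap nums[1],nums[5]; hi=4 → [6,16,9,8,12,17,11,18,7,19,14]
nums[mid]=16>6: swap nums[1],nums[4]; hi=3 → [6,12,9,8,16,17,11,18,7,19,14]
nums[mid]=12>6: swap nums[1],nums[3]; hi=2 → [6,8,9,12,16,17,11,18,7,19,14]
nums[mid]=8>6: swap nums[1],nums[2]; hi=1 → [6,9,8,12,16,17,11,18,7,19,14]
nums[mid]=9>6: swap nums[1],nums[1]; hi=0 → [6,9,8,12,16,17,11,18,7,19,14]
end: lo=0, hi=0; nums = [6,9,8,12,16,17,11,18,7,19,14]

[6,9,8,12,16,17,11,18,7,19,14]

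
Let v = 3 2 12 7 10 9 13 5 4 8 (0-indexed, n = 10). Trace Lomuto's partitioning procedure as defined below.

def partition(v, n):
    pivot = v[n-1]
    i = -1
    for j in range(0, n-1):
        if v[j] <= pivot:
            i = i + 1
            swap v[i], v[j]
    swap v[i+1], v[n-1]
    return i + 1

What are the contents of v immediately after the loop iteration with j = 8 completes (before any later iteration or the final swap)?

3 2 7 5 4 9 13 12 10 8

pivot=8, i=-1
j=0: 3≤8, i=0, swap(0,0) ⇒ 3 2 12 7 10 9 13 5 4 8
j=1: 2≤8, i=1, swap(1,1) ⇒ 3 2 12 7 10 9 13 5 4 8
j=2: 12>8, skip
j=3: 7≤8, i=2, swap(2,3) ⇒ 3 2 7 12 10 9 13 5 4 8
j=4: 10>8, skip
j=5: 9>8, skip
j=6: 13>8, skip
j=7: 5≤8, i=3, swap(3,7) ⇒ 3 2 7 5 10 9 13 12 4 8
j=8: 4≤8, i=4, swap(4,8) ⇒ 3 2 7 5 4 9 13 12 10 8
(after j=8) v = 3 2 7 5 4 9 13 12 10 8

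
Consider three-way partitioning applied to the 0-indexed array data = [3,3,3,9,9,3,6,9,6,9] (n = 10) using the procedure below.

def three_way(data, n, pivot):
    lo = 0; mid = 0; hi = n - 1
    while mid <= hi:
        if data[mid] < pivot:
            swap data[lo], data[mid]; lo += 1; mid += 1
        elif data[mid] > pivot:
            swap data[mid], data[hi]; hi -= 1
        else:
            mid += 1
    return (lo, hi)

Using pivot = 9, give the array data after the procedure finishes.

[3,3,3,3,6,6,9,9,9,9]

pivot = 9; lo=0, mid=0, hi=9
data[mid]=3<9: swap data[0],data[0]; lo=1,mid=1 → [3,3,3,9,9,3,6,9,6,9]
data[mid]=3<9: swap data[1],data[1]; lo=2,mid=2 → [3,3,3,9,9,3,6,9,6,9]
data[mid]=3<9: swap data[2],data[2]; lo=3,mid=3 → [3,3,3,9,9,3,6,9,6,9]
data[mid]=9=9: mid=4
data[mid]=9=9: mid=5
data[mid]=3<9: swap data[3],data[5]; lo=4,mid=6 → [3,3,3,3,9,9,6,9,6,9]
data[mid]=6<9: swap data[4],data[6]; lo=5,mid=7 → [3,3,3,3,6,9,9,9,6,9]
data[mid]=9=9: mid=8
data[mid]=6<9: swap data[5],data[8]; lo=6,mid=9 → [3,3,3,3,6,6,9,9,9,9]
data[mid]=9=9: mid=10
end: lo=6, hi=9; data = [3,3,3,3,6,6,9,9,9,9]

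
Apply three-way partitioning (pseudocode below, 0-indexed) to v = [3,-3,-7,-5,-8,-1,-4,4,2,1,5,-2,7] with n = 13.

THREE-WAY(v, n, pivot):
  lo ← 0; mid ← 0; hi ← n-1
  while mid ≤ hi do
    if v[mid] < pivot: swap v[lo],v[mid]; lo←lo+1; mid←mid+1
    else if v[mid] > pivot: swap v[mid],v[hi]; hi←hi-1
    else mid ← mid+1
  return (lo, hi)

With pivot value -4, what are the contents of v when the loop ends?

[-8,-7,-5,-4,-1,-3,4,2,1,5,-2,7,3]

lo=0 mid=0 hi=12
3>-4: swap(0,12), hi=11 ⇒ [7,-3,-7,-5,-8,-1,-4,4,2,1,5,-2,3]
7>-4: swap(0,11), hi=10 ⇒ [-2,-3,-7,-5,-8,-1,-4,4,2,1,5,7,3]
-2>-4: swap(0,10), hi=9 ⇒ [5,-3,-7,-5,-8,-1,-4,4,2,1,-2,7,3]
5>-4: swap(0,9), hi=8 ⇒ [1,-3,-7,-5,-8,-1,-4,4,2,5,-2,7,3]
1>-4: swap(0,8), hi=7 ⇒ [2,-3,-7,-5,-8,-1,-4,4,1,5,-2,7,3]
2>-4: swap(0,7), hi=6 ⇒ [4,-3,-7,-5,-8,-1,-4,2,1,5,-2,7,3]
4>-4: swap(0,6), hi=5 ⇒ [-4,-3,-7,-5,-8,-1,4,2,1,5,-2,7,3]
-4=-4: mid=1
-3>-4: swap(1,5), hi=4 ⇒ [-4,-1,-7,-5,-8,-3,4,2,1,5,-2,7,3]
-1>-4: swap(1,4), hi=3 ⇒ [-4,-8,-7,-5,-1,-3,4,2,1,5,-2,7,3]
-8<-4: swap(0,1), lo=1 mid=2 ⇒ [-8,-4,-7,-5,-1,-3,4,2,1,5,-2,7,3]
-7<-4: swap(1,2), lo=2 mid=3 ⇒ [-8,-7,-4,-5,-1,-3,4,2,1,5,-2,7,3]
-5<-4: swap(2,3), lo=3 mid=4 ⇒ [-8,-7,-5,-4,-1,-3,4,2,1,5,-2,7,3]
done. lo=3 hi=3; v=[-8,-7,-5,-4,-1,-3,4,2,1,5,-2,7,3]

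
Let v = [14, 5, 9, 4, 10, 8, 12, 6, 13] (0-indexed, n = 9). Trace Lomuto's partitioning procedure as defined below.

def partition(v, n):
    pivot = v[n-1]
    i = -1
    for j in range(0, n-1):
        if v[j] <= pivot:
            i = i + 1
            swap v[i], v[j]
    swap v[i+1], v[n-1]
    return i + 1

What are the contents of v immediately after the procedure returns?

[5, 9, 4, 10, 8, 12, 6, 13, 14]

pivot = v[8] = 13; i = -1
j=0: v[0]=14 > 13 → no swap
j=1: v[1]=5 ≤ 13 → i=0, swap v[0],v[1] → [5, 14, 9, 4, 10, 8, 12, 6, 13]
j=2: v[2]=9 ≤ 13 → i=1, swap v[1],v[2] → [5, 9, 14, 4, 10, 8, 12, 6, 13]
j=3: v[3]=4 ≤ 13 → i=2, swap v[2],v[3] → [5, 9, 4, 14, 10, 8, 12, 6, 13]
j=4: v[4]=10 ≤ 13 → i=3, swap v[3],v[4] → [5, 9, 4, 10, 14, 8, 12, 6, 13]
j=5: v[5]=8 ≤ 13 → i=4, swap v[4],v[5] → [5, 9, 4, 10, 8, 14, 12, 6, 13]
j=6: v[6]=12 ≤ 13 → i=5, swap v[5],v[6] → [5, 9, 4, 10, 8, 12, 14, 6, 13]
j=7: v[7]=6 ≤ 13 → i=6, swap v[6],v[7] → [5, 9, 4, 10, 8, 12, 6, 14, 13]
final swap v[7],v[8] → [5, 9, 4, 10, 8, 12, 6, 13, 14]; return 7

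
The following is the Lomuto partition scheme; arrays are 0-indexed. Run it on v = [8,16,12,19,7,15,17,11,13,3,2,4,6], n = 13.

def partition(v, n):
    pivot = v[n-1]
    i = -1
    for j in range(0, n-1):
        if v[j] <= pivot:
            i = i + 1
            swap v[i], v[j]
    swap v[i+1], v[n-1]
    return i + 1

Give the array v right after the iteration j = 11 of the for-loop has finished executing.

[3,2,4,19,7,15,17,11,13,8,16,12,6]

pivot=6, i=-1
j=0: 8>6, skip
j=1: 16>6, skip
j=2: 12>6, skip
j=3: 19>6, skip
j=4: 7>6, skip
j=5: 15>6, skip
j=6: 17>6, skip
j=7: 11>6, skip
j=8: 13>6, skip
j=9: 3≤6, i=0, swap(0,9) ⇒ [3,16,12,19,7,15,17,11,13,8,2,4,6]
j=10: 2≤6, i=1, swap(1,10) ⇒ [3,2,12,19,7,15,17,11,13,8,16,4,6]
j=11: 4≤6, i=2, swap(2,11) ⇒ [3,2,4,19,7,15,17,11,13,8,16,12,6]
(after j=11) v = [3,2,4,19,7,15,17,11,13,8,16,12,6]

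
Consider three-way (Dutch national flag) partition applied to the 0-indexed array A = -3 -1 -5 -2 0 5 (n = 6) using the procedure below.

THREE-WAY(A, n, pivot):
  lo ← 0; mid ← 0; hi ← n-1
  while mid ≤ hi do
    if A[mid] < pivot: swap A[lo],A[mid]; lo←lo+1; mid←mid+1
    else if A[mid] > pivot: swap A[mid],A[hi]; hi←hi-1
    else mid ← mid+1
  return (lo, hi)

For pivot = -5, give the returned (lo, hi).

pivot = -5; lo=0, mid=0, hi=5
A[mid]=-3>-5: swap A[0],A[5]; hi=4 → 5 -1 -5 -2 0 -3
A[mid]=5>-5: swap A[0],A[4]; hi=3 → 0 -1 -5 -2 5 -3
A[mid]=0>-5: swap A[0],A[3]; hi=2 → -2 -1 -5 0 5 -3
A[mid]=-2>-5: swap A[0],A[2]; hi=1 → -5 -1 -2 0 5 -3
A[mid]=-5=-5: mid=1
A[mid]=-1>-5: swap A[1],A[1]; hi=0 → -5 -1 -2 0 5 -3
end: lo=0, hi=0; A = -5 -1 -2 0 5 -3

(0, 0)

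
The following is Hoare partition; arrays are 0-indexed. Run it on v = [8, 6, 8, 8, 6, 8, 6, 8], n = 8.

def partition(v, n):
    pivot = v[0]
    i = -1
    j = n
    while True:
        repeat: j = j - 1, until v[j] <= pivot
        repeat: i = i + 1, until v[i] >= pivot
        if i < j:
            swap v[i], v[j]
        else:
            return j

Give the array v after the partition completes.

pivot = v[0] = 8; i = -1, j = 8
j→7 (v[7]=8≤8), i→0 (v[0]=8≥8); i<j, swap → [8, 6, 8, 8, 6, 8, 6, 8]
j→6 (v[6]=6≤8), i→2 (v[2]=8≥8); i<j, swap → [8, 6, 6, 8, 6, 8, 8, 8]
j→5 (v[5]=8≤8), i→3 (v[3]=8≥8); i<j, swap → [8, 6, 6, 8, 6, 8, 8, 8]
j→4, i→5; i≥j, return j=4. v = [8, 6, 6, 8, 6, 8, 8, 8]

[8, 6, 6, 8, 6, 8, 8, 8]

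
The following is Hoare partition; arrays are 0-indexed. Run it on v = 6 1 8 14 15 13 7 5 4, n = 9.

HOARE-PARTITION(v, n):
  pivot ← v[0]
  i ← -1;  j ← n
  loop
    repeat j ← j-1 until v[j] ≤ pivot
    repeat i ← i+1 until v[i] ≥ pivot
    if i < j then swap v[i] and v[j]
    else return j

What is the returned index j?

2

pivot = v[0] = 6; i = -1, j = 9
j→8 (v[8]=4≤6), i→0 (v[0]=6≥6); i<j, swap → 4 1 8 14 15 13 7 5 6
j→7 (v[7]=5≤6), i→2 (v[2]=8≥6); i<j, swap → 4 1 5 14 15 13 7 8 6
j→2, i→3; i≥j, return j=2. v = 4 1 5 14 15 13 7 8 6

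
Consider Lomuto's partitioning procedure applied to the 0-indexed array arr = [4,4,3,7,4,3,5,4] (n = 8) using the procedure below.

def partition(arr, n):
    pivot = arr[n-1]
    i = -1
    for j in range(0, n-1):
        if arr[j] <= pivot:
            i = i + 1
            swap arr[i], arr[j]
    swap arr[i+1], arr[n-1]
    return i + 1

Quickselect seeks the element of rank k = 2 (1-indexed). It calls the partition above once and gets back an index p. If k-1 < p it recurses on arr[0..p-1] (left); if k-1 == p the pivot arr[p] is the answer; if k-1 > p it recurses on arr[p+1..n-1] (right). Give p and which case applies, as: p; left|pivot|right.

pivot=4, i=-1
j=0: 4≤4, i=0, swap(0,0) ⇒ [4,4,3,7,4,3,5,4]
j=1: 4≤4, i=1, swap(1,1) ⇒ [4,4,3,7,4,3,5,4]
j=2: 3≤4, i=2, swap(2,2) ⇒ [4,4,3,7,4,3,5,4]
j=3: 7>4, skip
j=4: 4≤4, i=3, swap(3,4) ⇒ [4,4,3,4,7,3,5,4]
j=5: 3≤4, i=4, swap(4,5) ⇒ [4,4,3,4,3,7,5,4]
j=6: 5>4, skip
swap(5,7) ⇒ [4,4,3,4,3,4,5,7]; return 5
p = 5; k-1 = 1 < 5 ⇒ left

5; left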